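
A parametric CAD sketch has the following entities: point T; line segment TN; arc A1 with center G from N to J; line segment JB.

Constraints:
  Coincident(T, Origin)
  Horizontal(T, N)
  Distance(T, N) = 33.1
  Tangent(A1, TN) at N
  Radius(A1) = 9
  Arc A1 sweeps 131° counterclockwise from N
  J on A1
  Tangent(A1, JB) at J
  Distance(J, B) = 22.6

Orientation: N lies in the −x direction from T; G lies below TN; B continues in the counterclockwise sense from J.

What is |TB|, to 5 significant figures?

40.617

T is at the origin; TN is horizontal with |TN| = 33.1 and N on the −x side, so N = (-33.100, 0.0000). Since A1 is tangent to TN there, GN ⟂ TN, so G = N + (0, -9) = (-33.100, -9.0000). On A1, N sits at bearing 90° from G; a 131° counterclockwise sweep puts J at bearing 221°, so J = G + 9.0·(cos 221°, sin 221°) = (-39.892, -14.905). Tangency of A1 to JB means the radius GJ is perpendicular to JB, so JB runs along (−sin 221°, cos 221°); with |JB| = 22.6, B = (-25.065, -31.961). Then |TB| = |B − T| = 40.617.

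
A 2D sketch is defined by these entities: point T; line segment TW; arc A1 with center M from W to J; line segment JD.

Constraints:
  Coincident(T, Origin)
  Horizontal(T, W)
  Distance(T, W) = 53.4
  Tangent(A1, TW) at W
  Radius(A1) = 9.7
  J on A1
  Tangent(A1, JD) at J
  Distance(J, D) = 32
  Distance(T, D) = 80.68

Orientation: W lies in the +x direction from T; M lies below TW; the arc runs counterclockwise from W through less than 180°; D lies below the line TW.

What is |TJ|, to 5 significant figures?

50.010

Checks: |TW| = 53.40 ✓; |MJ| = 9.700 ✓; ∠(MJ, JD) = 90.00° ✓; |JD| = 32.00 ✓; |TD| = 80.68 ✓.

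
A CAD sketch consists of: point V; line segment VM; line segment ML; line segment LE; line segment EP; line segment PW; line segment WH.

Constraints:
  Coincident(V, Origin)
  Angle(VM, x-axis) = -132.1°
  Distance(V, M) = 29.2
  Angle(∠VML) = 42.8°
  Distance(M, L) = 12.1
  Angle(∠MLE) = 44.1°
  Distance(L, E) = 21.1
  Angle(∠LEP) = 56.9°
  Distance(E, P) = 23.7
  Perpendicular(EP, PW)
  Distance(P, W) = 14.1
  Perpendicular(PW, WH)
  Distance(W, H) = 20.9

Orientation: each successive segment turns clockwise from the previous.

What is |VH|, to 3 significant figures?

15.4

The perpendicularity gives PW at right angles to EP, so PW runs at 102°; with |PW| = 14.1, W = (-30.9, -15.5). PW ⟂ WH, so WH runs at 11.7°; with |WH| = 20.9, H = (-10.5, -11.3). Then |VH| = |H − V| = 15.4.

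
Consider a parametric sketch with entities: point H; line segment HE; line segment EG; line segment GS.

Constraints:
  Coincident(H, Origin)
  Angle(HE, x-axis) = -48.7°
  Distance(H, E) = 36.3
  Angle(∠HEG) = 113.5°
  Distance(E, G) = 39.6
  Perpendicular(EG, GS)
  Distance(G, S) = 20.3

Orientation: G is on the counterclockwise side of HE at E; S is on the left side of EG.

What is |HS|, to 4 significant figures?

55.61

H is at the origin; HE runs at -48.7° with length 36.3, so E = 36.3·(cos -48.7°, sin -48.7°) = (23.96, -27.27). ∠HEG = 113.5°, so EG runs at -48.7° + (180° − 113.5°) = 17.80° from the x-axis; with |EG| = 39.6, G = E + 39.6·(cos 17.80°, sin 17.80°) = (61.66, -15.17). EG is perpendicular to GS; with |GS| = 20.3 on the left of EG, S = G + 20.3·(-0.3057, 0.9521) = (55.46, 4.163). Then |HS| = |S − H| = 55.61.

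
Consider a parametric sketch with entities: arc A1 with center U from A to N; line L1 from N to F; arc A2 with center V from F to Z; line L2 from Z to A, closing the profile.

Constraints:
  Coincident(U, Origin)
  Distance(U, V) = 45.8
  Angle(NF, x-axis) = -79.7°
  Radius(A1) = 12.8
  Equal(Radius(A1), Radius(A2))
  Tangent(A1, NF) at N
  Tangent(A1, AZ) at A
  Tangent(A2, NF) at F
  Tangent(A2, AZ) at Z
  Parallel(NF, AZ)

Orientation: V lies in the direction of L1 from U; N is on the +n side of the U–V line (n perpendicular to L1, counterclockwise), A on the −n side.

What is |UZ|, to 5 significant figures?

47.555

Tangency of A1 to both parallel lines with radius 12.8 puts N and A at U ± 12.8·n: N = (12.594, 2.2887), A = (-12.594, -2.2887). Equal radii place F and Z the same way about V: F = V + 12.8·n = (20.783, -42.773), Z = V − 12.8·n = (-4.4046, -47.351). Then |UZ| = |Z − U| = 47.555.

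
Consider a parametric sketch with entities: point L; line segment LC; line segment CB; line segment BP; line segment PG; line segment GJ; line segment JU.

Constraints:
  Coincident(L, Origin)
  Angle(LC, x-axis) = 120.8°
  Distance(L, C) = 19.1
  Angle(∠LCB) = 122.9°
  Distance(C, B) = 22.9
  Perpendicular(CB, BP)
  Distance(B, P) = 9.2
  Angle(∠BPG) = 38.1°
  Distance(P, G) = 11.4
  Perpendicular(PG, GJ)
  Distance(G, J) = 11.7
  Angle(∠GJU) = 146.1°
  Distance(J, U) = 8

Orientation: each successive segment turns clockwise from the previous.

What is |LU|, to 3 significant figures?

49.4

PG ⟂ GJ, so GJ runs at 102°; with |GJ| = 11.7, J = (-4.94, 42.0). ∠GJU = 146.1° gives JU at 67.9° from the x-axis; with |JU| = 8.0, U = (-1.93, 49.4). Then |LU| = |U − L| = 49.4.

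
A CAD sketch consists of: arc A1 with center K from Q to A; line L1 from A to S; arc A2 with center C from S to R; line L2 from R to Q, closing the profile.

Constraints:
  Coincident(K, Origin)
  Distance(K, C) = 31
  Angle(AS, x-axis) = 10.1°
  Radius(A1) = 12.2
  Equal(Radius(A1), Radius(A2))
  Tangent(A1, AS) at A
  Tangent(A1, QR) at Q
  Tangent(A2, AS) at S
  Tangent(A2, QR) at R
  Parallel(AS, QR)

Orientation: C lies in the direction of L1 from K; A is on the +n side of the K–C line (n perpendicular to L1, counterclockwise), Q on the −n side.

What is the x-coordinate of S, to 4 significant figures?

28.38

The slot axis is L1's direction at 10.1°, so u = (cos 10.1°, sin 10.1°) = (0.9845, 0.1754) and n = (−sin 10.1°, cos 10.1°) = (-0.1754, 0.9845). K is at the origin and C lies 31.0 along u from K, so C = 31.0·u = (30.52, 5.436). Tangency of A1 to both parallel lines with radius 12.2 puts A and Q at K ± 12.2·n: A = (-2.139, 12.01), Q = (2.139, -12.01). Equal radii place S and R the same way about C: S = C + 12.2·n = (28.38, 17.45), R = C − 12.2·n = (32.66, -6.575). So S.x = 28.38.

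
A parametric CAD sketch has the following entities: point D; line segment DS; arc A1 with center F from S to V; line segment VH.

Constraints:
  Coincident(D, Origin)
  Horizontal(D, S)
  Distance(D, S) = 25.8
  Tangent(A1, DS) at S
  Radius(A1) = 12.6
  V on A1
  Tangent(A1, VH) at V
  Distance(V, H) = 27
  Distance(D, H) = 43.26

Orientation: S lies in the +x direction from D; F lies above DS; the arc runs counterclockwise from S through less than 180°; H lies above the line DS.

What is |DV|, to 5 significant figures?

40.798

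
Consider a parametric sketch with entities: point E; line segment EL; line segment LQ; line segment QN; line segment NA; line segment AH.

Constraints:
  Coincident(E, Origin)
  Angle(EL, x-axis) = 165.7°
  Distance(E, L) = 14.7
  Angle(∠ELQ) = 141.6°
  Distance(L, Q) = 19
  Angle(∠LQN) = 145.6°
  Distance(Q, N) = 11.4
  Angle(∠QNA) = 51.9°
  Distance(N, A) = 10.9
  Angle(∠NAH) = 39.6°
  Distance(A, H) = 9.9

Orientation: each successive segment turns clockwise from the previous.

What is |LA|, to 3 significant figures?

20.5

E is at the origin; EL runs at 165.7° with length 14.7, so L = (-14.2, 3.63). ∠ELQ = 141.6° gives LQ at 127° from the x-axis; with |LQ| = 19.0, Q = (-25.8, 18.7). ∠LQN = 145.6° gives QN at 92.9° from the x-axis; with |QN| = 11.4, N = (-26.3, 30.1). ∠QNA = 51.9° gives NA at -35.2° from the x-axis; with |NA| = 10.9, A = (-17.4, 23.8). Then |LA| = |A − L| = 20.5.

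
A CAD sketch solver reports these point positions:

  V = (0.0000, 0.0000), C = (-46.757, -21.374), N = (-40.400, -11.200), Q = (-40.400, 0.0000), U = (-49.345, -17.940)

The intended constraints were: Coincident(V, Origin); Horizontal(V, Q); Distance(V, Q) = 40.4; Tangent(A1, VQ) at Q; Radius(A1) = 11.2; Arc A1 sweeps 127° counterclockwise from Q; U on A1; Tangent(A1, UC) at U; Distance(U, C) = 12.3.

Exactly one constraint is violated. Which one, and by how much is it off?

Distance(U, C) = 12.3 — off by 8.00.

V = (0.00, 0.00) ✓; V.y = 0.00, Q.y = 0.00 ✓; |VQ| = 40.40 ✓; ∠(NQ, QV) = 90.00° ✓; |NQ| = 11.20 ✓; bearing(N→U) − bearing(N→Q) = 127.0° ✓; |NU| = 11.20 ✓; ∠(NU, UC) = 89.99° ✓; |UC| = 4.300 ✗.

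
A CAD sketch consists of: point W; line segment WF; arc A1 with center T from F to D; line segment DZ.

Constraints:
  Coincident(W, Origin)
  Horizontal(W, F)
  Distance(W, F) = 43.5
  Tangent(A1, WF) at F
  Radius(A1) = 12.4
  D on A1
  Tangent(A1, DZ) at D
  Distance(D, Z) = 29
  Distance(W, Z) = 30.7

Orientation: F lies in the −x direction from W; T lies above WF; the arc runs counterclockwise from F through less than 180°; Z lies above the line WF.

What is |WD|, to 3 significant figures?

34.3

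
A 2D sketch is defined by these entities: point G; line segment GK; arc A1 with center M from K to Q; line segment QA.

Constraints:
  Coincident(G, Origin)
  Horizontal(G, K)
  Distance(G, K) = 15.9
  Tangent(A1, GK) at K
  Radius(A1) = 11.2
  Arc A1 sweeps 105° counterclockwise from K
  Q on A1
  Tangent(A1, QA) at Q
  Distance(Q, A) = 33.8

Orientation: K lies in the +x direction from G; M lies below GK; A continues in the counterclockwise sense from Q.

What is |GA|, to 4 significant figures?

48.75

G is at the origin; GK is horizontal with |GK| = 15.9 and K on the +x side, so K = (15.90, 0.000). Tangency of A1 to GK means the radius MK is perpendicular to GK, so M = K + (0, -11.2) = (15.90, -11.20). On A1, K sits at bearing 90° from M; a 105° counterclockwise sweep puts Q at bearing 195°, so Q = M + 11.2·(cos 195°, sin 195°) = (5.082, -14.10). Tangency of A1 to QA means the radius MQ is perpendicular to QA, so QA runs along (−sin 195°, cos 195°); with |QA| = 33.8, A = (13.83, -46.75). Then |GA| = |A − G| = 48.75.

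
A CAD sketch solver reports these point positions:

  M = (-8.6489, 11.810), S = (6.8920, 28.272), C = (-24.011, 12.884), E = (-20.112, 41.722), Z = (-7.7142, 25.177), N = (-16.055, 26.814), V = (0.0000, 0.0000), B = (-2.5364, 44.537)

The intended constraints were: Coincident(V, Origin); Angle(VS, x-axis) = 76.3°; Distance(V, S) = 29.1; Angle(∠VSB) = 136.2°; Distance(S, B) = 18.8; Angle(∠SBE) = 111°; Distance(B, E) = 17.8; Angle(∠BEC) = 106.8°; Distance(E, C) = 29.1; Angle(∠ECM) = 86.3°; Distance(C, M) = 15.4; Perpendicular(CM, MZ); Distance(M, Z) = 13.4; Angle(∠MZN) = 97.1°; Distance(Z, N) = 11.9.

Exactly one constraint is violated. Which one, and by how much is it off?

Distance(Z, N) = 11.9 — off by 3.40.

V = (0.00, 0.00) ✓; VS at 76.30° ✓; |VS| = 29.10 ✓; ∠VSB = 136.2° ✓; |SB| = 18.80 ✓; ∠SBE = 111.0° ✓; |BE| = 17.80 ✓; ∠BEC = 106.8° ✓; |EC| = 29.10 ✓; ∠ECM = 86.30° ✓; |CM| = 15.40 ✓; ∠(CM, MZ) = 90.00° ✓; |MZ| = 13.40 ✓; ∠MZN = 97.10° ✓; |ZN| = 8.500 ✗.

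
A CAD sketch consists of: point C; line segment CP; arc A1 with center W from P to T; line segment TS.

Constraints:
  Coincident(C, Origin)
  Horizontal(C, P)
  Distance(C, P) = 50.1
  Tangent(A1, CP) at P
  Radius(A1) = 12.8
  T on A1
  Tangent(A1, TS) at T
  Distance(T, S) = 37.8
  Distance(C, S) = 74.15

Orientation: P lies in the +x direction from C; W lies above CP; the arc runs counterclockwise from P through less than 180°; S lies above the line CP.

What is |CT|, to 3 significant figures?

64.5

Checks: ∠(WP, PC) = 90.00° ✓; |WT| = 12.80 ✓; ∠(WT, TS) = 90.00° ✓; |TS| = 37.80 ✓; |CS| = 74.15 ✓.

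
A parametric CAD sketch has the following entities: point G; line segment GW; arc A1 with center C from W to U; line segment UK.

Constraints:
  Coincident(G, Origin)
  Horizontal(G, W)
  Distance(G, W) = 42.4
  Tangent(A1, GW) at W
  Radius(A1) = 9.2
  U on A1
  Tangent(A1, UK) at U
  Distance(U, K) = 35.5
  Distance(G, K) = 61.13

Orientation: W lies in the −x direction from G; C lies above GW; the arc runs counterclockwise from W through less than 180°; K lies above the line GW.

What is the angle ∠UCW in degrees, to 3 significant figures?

102°

G is at the origin; G and W share the same y with |GW| = 42.4 and W on the −x side, so W = (-42.4, 0.00). A1 meets GW tangentially, so CW is at right angles to GW, so C = W + (0, 9.2) = (-42.4, 9.20). Since CU ⟂ UK (tangency), |CK| = √(9.2² + 35.5²) = 36.7 regardless of where U sits on A1. So K lies on both circle(G, 61.13) and circle(C, 36.7); the above-GW intersection is K = (-40.5, 45.8). U is the foot of the tangent from K: U = (-33.4, 11.0).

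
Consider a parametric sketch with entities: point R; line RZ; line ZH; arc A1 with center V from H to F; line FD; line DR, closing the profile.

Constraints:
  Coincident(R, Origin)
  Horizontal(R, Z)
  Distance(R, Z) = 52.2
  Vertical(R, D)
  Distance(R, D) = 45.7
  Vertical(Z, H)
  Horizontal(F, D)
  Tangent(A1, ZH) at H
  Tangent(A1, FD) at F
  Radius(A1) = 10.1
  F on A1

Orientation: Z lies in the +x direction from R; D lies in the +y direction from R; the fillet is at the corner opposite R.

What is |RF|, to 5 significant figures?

62.136

R is at the origin; RZ is horizontal with |RZ| = 52.2 and Z on the +x side, so Z = (52.200, 0.0000). RD is vertical with |RD| = 45.7 and D on the +y side, so D = (0.0000, 45.700). The virtual corner opposite R is at (52.200, 45.700). Tangency of A1 to ZH means the radius VH is perpendicular to ZH and A1 meets FD tangentially, so VF is at right angles to FD, with radius 10.1, so the center V sits 10.1 in from both sides at V = (42.100, 35.600). That places the tangent points at H = (52.200, 35.600) on ZH and F = (42.100, 45.700) on FD. Then |RF| = |F − R| = 62.136.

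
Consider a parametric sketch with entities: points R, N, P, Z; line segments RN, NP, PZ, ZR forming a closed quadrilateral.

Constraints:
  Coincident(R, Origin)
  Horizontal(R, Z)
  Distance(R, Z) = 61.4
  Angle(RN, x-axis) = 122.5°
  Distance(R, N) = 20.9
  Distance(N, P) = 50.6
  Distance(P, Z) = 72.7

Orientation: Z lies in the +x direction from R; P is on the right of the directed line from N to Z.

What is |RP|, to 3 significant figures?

32.6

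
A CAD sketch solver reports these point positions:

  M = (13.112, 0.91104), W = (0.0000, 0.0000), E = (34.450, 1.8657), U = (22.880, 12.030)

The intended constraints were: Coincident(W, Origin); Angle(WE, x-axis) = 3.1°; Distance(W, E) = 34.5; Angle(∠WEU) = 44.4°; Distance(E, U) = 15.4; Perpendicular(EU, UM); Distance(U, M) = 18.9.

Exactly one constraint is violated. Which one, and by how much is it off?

Distance(U, M) = 18.9 — off by 4.10.

W = (0.00, 0.00) ✓; WE at 3.100° ✓; |WE| = 34.50 ✓; ∠WEU = 44.40° ✓; |EU| = 15.40 ✓; ∠(EU, UM) = 90.00° ✓; |UM| = 14.80 ✗.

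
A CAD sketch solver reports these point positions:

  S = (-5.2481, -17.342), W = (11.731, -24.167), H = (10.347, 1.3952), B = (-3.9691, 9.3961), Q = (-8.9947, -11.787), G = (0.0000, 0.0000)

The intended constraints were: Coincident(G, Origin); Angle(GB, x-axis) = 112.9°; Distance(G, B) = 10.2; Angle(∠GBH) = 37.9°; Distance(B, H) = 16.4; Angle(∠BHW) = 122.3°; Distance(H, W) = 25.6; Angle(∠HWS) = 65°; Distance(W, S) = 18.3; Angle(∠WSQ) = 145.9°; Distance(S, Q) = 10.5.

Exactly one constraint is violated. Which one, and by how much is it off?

Distance(S, Q) = 10.5 — off by 3.80.

G = (0.00, 0.00) ✓; GB at 112.9° ✓; |GB| = 10.20 ✓; ∠GBH = 37.90° ✓; |BH| = 16.40 ✓; ∠BHW = 122.3° ✓; |HW| = 25.60 ✓; ∠HWS = 65.00° ✓; |WS| = 18.30 ✓; ∠WSQ = 145.9° ✓; |SQ| = 6.700 ✗.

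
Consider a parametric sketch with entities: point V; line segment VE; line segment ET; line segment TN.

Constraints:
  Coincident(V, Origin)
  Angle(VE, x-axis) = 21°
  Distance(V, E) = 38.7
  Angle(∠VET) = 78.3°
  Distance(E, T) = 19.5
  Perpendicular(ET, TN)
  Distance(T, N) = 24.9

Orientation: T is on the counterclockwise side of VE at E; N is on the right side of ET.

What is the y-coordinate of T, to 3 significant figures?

30.3

V is at the origin; VE runs at 21.0° with length 38.7, so E = 38.7·(cos 21.0°, sin 21.0°) = (36.1, 13.9). ∠VET = 78.3°, so ET runs at 21.0° + (180° − 78.3°) = 123° from the x-axis; with |ET| = 19.5, T = E + 19.5·(cos 123°, sin 123°) = (25.6, 30.3). So T.y = 30.3.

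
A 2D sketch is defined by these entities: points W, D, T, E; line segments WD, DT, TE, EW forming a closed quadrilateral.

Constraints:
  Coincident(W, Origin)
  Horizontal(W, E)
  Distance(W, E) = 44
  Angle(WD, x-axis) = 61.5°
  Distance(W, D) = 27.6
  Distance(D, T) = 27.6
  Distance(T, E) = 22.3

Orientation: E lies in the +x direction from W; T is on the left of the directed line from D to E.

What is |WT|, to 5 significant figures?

46.274

W is at the origin; W and E share the same y with |WE| = 44.0 and E in +x, so E = (44.0, 0). WD runs at 61.5° with |WD| = 27.6, so D = (13.170, 24.255). T is determined by |DT| = 27.6 and |TE| = 22.3 together: it lies at the intersection of circle(D, 27.6) and circle(E, 22.3). With |DE| = 39.228, the foot of the radical line on DE is 22.985 from D and the perpendicular offset is √(27.6² − 22.985²) = 15.279. Taking the left-of-DE solution: T = (40.681, 22.052).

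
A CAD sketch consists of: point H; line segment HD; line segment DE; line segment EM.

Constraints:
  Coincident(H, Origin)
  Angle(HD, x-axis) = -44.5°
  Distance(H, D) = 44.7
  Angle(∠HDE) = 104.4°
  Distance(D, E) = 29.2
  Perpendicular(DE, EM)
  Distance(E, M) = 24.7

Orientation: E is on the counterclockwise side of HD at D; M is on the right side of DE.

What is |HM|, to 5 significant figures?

79.050

∠HDE = 104.4°, so DE runs at -44.5° + (180° − 104.4°) = 31.100° from the x-axis; with |DE| = 29.2, E = D + 29.2·(cos 31.100°, sin 31.100°) = (56.885, -16.248). DE is perpendicular to EM; with |EM| = 24.7 on the right of DE, M = E + 24.7·(0.51653, -0.85627) = (69.644, -37.398). Then |HM| = |M − H| = 79.050.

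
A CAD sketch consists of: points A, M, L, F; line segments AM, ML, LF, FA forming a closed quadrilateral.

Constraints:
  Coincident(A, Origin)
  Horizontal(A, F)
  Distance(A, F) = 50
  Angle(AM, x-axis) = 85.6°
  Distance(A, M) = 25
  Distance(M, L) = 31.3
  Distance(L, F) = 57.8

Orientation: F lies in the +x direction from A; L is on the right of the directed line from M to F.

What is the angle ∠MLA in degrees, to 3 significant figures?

39.5°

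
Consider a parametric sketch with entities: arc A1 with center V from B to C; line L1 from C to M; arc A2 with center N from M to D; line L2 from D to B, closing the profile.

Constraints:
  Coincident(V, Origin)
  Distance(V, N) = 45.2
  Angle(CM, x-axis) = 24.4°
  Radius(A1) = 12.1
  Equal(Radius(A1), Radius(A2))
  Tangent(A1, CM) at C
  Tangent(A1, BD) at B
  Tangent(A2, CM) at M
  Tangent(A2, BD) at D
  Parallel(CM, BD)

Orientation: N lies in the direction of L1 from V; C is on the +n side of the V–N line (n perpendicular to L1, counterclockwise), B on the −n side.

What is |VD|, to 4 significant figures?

46.79

The slot axis is L1's direction at 24.4°, so u = (cos 24.4°, sin 24.4°) = (0.9107, 0.4131) and n = (−sin 24.4°, cos 24.4°) = (-0.4131, 0.9107). V is at the origin and N lies 45.2 along u from V, so N = 45.2·u = (41.16, 18.67). Tangency of A1 to both parallel lines with radius 12.1 puts C and B at V ± 12.1·n: C = (-4.999, 11.02), B = (4.999, -11.02). Equal radii place M and D the same way about N: M = N + 12.1·n = (36.16, 29.69), D = N − 12.1·n = (46.16, 7.653). Then |VD| = |D − V| = 46.79.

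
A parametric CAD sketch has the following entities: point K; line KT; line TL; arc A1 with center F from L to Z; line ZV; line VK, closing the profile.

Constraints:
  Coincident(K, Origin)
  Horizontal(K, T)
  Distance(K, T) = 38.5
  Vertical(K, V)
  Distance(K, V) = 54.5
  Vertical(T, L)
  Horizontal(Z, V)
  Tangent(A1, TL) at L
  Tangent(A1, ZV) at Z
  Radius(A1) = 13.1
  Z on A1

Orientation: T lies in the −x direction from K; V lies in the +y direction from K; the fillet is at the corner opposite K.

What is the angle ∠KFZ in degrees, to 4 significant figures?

148.5°

The virtual corner opposite K is at (-38.50, 54.50). The tangent condition forces FL to be normal to TL and since A1 is tangent to ZV there, FZ ⟂ ZV, with radius 13.1, so the center F sits 13.1 in from both sides at F = (-25.40, 41.40). That places the tangent points at L = (-38.50, 41.40) on TL and Z = (-25.40, 54.50) on ZV. Then cos ∠KFZ = FK·FZ / (|FK||FZ|), giving 148.5°.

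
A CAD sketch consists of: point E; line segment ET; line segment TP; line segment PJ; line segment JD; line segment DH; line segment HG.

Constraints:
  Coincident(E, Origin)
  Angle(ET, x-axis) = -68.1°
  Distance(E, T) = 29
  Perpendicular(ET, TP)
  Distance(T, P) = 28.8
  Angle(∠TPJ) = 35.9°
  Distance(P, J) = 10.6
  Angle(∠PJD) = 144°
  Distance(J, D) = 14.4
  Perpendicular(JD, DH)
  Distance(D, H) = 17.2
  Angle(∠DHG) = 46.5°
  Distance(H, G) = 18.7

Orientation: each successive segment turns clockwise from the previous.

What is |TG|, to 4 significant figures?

19.48

E is at the origin; ET runs at -68.1° with length 29.0, so T = (10.82, -26.91). The perpendicularity gives TP at right angles to ET, so TP runs at -158.1°; with |TP| = 28.8, P = (-15.91, -37.65). ∠TPJ = 35.9° gives PJ at 57.80° from the x-axis; with |PJ| = 10.6, J = (-10.26, -28.68). ∠PJD = 144.0° gives JD at 21.80° from the x-axis; with |JD| = 14.4, D = (3.114, -23.33). The perpendicularity gives DH at right angles to JD, so DH runs at -68.20°; with |DH| = 17.2, H = (9.501, -39.30). ∠DHG = 46.5° gives HG at 158.3° from the x-axis; with |HG| = 18.7, G = (-7.874, -32.39). Then |TG| = |G − T| = 19.48.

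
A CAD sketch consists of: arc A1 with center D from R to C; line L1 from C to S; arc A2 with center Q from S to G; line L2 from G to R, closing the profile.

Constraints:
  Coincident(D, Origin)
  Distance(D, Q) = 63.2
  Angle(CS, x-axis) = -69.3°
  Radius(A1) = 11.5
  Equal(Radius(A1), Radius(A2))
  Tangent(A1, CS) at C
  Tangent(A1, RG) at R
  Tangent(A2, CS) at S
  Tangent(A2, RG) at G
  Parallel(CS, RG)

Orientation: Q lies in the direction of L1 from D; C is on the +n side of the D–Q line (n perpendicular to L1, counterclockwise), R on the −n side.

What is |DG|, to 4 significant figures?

64.24

Tangency of A1 to both parallel lines with radius 11.5 puts C and R at D ± 11.5·n: C = (10.76, 4.065), R = (-10.76, -4.065). Equal radii place S and G the same way about Q: S = Q + 11.5·n = (33.10, -55.06), G = Q − 11.5·n = (11.58, -63.19). Then |DG| = |G − D| = 64.24.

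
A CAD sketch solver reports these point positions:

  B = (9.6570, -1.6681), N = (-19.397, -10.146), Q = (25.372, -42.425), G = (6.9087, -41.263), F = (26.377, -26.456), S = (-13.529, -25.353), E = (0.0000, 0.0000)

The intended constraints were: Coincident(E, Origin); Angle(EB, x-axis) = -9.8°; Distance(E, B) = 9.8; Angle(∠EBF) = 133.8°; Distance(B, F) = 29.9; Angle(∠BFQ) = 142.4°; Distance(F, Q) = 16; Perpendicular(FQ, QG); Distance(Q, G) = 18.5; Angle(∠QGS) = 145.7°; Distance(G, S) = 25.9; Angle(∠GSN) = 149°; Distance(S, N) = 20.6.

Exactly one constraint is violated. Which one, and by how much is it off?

Distance(S, N) = 20.6 — off by 4.30.

E = (0.00, 0.00) ✓; EB at -9.800° ✓; |EB| = 9.800 ✓; ∠EBF = 133.8° ✓; |BF| = 29.90 ✓; ∠BFQ = 142.4° ✓; |FQ| = 16.00 ✓; ∠(FQ, QG) = 90.00° ✓; |QG| = 18.50 ✓; ∠QGS = 145.7° ✓; |GS| = 25.90 ✓; ∠GSN = 149.0° ✓; |SN| = 16.30 ✗.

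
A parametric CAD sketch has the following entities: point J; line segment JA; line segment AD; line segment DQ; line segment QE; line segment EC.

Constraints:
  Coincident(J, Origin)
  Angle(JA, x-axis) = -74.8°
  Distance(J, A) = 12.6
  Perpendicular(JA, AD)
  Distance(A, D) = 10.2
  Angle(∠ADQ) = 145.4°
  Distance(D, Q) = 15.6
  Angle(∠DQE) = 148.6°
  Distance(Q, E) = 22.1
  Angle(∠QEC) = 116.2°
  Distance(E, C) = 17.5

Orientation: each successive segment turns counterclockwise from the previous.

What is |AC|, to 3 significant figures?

47.3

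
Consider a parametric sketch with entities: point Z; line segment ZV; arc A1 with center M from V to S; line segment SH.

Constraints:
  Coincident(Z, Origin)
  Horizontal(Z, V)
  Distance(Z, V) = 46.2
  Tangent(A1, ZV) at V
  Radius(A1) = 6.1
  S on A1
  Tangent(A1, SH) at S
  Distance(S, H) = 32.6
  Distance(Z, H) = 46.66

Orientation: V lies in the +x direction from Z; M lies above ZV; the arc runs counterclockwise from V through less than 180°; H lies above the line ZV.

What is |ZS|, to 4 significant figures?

51.91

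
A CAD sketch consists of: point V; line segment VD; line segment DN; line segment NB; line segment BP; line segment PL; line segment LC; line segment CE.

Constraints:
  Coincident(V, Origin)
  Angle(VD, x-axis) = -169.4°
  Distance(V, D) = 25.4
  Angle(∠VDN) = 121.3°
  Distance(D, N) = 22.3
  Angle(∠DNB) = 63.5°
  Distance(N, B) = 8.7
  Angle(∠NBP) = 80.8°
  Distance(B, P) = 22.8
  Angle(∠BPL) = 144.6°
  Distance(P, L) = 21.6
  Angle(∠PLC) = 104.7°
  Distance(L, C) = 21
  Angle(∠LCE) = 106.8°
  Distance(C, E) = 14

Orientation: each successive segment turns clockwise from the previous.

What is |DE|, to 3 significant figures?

35.6

V is at the origin; VD runs at -169.4° with length 25.4, so D = (-25.0, -4.67). ∠VDN = 121.3° gives DN at 132° from the x-axis; with |DN| = 22.3, N = (-39.9, 11.9). ∠DNB = 63.5° gives NB at 15.4° from the x-axis; with |NB| = 8.7, B = (-31.5, 14.2). ∠NBP = 80.8° gives BP at -83.8° from the x-axis; with |BP| = 22.8, P = (-29.0, -8.43). ∠BPL = 144.6° gives PL at -119° from the x-axis; with |PL| = 21.6, L = (-39.5, -27.3). ∠PLC = 104.7° gives LC at 166° from the x-axis; with |LC| = 21.0, C = (-59.9, -22.0). ∠LCE = 106.8° gives CE at 92.3° from the x-axis; with |CE| = 14.0, E = (-60.4, -8.04). Then |DE| = |E − D| = 35.6.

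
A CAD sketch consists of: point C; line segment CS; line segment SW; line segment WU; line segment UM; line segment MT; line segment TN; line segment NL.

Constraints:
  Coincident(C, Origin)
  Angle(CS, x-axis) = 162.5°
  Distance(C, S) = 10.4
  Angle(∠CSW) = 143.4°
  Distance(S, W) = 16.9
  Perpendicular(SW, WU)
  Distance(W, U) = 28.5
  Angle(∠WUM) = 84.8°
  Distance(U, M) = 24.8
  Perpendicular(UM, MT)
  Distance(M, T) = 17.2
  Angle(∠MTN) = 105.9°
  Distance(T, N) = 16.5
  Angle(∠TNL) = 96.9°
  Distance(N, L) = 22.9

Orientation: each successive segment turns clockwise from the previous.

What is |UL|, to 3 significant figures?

0.612

∠MTN = 105.9° gives TN at 137° from the x-axis; with |TN| = 16.5, N = (-10.9, 14.8). ∠TNL = 96.9° gives NL at 53.5° from the x-axis; with |NL| = 22.9, L = (2.76, 33.2). Then |UL| = |L − U| = 0.612.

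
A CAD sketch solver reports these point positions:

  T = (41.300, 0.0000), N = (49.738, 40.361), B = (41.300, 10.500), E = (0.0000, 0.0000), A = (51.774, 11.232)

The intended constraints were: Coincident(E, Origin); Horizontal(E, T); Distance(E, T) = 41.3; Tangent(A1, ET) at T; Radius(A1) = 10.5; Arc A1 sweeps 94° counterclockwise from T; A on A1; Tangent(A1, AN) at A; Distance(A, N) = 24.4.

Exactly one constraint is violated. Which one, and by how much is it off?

Distance(A, N) = 24.4 — off by 4.80.

E = (0.00, 0.00) ✓; E.y = 0.00, T.y = 0.00 ✓; |ET| = 41.30 ✓; ∠(BT, TE) = 90.00° ✓; |BT| = 10.50 ✓; bearing(B→A) − bearing(B→T) = 94.00° ✓; |BA| = 10.50 ✓; ∠(BA, AN) = 90.00° ✓; |AN| = 29.20 ✗.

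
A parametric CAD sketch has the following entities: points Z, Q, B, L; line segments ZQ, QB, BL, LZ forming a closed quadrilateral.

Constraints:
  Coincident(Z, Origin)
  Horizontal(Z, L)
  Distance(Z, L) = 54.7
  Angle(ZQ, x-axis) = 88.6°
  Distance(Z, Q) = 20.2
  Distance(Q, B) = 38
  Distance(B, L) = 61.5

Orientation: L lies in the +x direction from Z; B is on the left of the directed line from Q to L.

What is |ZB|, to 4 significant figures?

56.12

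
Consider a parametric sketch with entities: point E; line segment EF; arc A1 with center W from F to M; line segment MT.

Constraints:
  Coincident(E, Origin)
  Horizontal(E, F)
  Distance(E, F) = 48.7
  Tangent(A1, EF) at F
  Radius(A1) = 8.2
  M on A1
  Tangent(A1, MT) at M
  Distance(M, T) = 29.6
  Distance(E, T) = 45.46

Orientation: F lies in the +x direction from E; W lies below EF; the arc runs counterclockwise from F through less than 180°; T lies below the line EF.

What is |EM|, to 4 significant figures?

41.34

E is at the origin; EF is horizontal with |EF| = 48.7 and F on the +x side, so F = (48.70, 0.000). The tangent condition forces WF to be normal to EF, so W = F + (0, -8.2) = (48.70, -8.200). Since WM ⟂ MT (tangency), |WT| = √(8.2² + 29.6²) = 30.71 regardless of where M sits on A1. So T lies on both circle(E, 45.46) and circle(W, 30.71); the below-EF intersection is T = (30.97, -33.28). M is the foot of the tangent from T: M = (40.98, -5.426).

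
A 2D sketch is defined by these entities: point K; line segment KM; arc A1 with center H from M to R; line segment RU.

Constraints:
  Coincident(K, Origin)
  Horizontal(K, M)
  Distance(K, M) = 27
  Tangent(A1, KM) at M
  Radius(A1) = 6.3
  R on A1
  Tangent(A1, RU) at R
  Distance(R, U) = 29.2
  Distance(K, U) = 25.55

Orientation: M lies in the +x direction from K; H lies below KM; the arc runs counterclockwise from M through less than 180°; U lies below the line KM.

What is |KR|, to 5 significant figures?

22.195

Checks: |HM| = 6.300 ✓; |HR| = 6.300 ✓; ∠(HR, RU) = 90.00° ✓; |RU| = 29.20 ✓; |KU| = 25.55 ✓.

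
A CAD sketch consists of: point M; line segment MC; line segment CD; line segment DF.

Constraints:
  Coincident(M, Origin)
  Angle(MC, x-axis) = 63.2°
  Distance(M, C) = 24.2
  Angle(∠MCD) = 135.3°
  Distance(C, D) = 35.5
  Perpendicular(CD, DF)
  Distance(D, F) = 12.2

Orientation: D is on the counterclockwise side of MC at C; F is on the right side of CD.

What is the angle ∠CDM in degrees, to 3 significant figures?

17.9°

M is at the origin; MC runs at 63.2° with length 24.2, so C = 24.2·(cos 63.2°, sin 63.2°) = (10.9, 21.6). ∠MCD = 135.3°, so CD runs at 63.2° + (180° − 135.3°) = 108° from the x-axis; with |CD| = 35.5, D = C + 35.5·(cos 108°, sin 108°) = (7.66e-05, 55.4). Then cos ∠CDM = DC·DM / (|DC||DM|), giving 17.9°.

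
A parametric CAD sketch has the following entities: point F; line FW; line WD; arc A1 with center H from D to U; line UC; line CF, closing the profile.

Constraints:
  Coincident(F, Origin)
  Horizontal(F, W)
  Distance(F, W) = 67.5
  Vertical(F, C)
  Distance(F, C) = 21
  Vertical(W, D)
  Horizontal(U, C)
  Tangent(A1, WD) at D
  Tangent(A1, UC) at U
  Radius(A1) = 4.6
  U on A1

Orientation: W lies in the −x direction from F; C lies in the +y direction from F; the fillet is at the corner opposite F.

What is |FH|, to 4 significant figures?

65.00

F is at the origin; FW is horizontal with |FW| = 67.5 and W on the −x side, so W = (-67.50, 0.000). FC is vertical with |FC| = 21.0 and C on the +y side, so C = (0.000, 21.00). The virtual corner opposite F is at (-67.50, 21.00). Since A1 is tangent to WD there, HD ⟂ WD and the tangent condition forces HU to be normal to UC, with radius 4.6, so the center H sits 4.6 in from both sides at H = (-62.90, 16.40). Then |FH| = |H − F| = 65.00.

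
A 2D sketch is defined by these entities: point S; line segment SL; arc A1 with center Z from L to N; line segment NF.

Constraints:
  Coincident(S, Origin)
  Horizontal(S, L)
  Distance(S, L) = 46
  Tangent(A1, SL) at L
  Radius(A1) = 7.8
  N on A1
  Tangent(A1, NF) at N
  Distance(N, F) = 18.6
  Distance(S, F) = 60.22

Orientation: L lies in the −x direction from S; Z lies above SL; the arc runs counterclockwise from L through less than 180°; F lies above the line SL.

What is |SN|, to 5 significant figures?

42.835

Checks: |ZN| = 7.800 ✓; ∠(ZN, NF) = 90.00° ✓; |NF| = 18.60 ✓; |SF| = 60.22 ✓.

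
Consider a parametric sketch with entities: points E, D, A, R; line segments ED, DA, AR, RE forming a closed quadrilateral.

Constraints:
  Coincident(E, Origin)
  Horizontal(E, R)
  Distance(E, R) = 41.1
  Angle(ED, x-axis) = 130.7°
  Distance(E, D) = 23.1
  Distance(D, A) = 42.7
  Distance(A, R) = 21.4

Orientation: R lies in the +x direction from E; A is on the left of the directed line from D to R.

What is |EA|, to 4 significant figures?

32.24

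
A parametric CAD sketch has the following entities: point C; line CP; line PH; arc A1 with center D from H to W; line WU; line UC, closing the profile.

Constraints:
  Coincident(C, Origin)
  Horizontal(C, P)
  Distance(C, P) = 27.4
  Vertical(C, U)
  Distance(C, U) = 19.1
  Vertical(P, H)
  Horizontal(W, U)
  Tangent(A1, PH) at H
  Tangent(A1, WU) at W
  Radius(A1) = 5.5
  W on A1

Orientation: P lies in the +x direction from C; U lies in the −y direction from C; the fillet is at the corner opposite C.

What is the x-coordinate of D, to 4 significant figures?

21.90

C is at the origin; CP is horizontal with |CP| = 27.4 and P on the +x side, so P = (27.40, 0.000). CU is vertical with |CU| = 19.1 and U on the −y side, so U = (0.000, -19.10). The virtual corner opposite C is at (27.40, -19.10). A1 meets PH tangentially, so DH is at right angles to PH and A1 meets WU tangentially, so DW is at right angles to WU, with radius 5.5, so the center D sits 5.5 in from both sides at D = (21.90, -13.60). So D.x = 21.90.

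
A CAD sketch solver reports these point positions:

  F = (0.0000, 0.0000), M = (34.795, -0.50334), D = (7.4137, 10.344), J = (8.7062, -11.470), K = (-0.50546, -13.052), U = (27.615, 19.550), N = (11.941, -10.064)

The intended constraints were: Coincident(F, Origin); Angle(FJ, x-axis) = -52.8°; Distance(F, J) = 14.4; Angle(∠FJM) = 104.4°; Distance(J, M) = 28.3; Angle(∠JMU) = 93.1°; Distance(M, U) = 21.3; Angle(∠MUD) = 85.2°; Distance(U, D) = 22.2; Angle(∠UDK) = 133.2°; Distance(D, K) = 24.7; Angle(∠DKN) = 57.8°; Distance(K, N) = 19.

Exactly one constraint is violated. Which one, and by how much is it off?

Distance(K, N) = 19 — off by 6.20.

F = (0.00, 0.00) ✓; FJ at -52.80° ✓; |FJ| = 14.40 ✓; ∠FJM = 104.4° ✓; |JM| = 28.30 ✓; ∠JMU = 93.10° ✓; |MU| = 21.30 ✓; ∠MUD = 85.20° ✓; |UD| = 22.20 ✓; ∠UDK = 133.2° ✓; |DK| = 24.70 ✓; ∠DKN = 57.80° ✓; |KN| = 12.80 ✗.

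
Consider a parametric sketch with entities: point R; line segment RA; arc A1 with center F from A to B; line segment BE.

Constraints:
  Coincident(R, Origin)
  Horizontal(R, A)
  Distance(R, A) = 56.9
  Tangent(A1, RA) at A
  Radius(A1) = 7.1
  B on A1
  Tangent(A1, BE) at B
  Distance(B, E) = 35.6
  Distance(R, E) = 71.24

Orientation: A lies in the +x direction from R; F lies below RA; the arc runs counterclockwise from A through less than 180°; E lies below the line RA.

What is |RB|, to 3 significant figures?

50.6

R is at the origin; RA is horizontal with |RA| = 56.9 and A on the +x side, so A = (56.9, 0.00). The tangent condition forces FA to be normal to RA, so F = A + (0, -7.1) = (56.9, -7.10). Since FB ⟂ BE (tangency), |FE| = √(7.1² + 35.6²) = 36.3 regardless of where B sits on A1. So E lies on both circle(R, 71.24) and circle(F, 36.3); the below-RA intersection is E = (56.5, -43.4). B is the foot of the tangent from E: B = (49.9, -8.41).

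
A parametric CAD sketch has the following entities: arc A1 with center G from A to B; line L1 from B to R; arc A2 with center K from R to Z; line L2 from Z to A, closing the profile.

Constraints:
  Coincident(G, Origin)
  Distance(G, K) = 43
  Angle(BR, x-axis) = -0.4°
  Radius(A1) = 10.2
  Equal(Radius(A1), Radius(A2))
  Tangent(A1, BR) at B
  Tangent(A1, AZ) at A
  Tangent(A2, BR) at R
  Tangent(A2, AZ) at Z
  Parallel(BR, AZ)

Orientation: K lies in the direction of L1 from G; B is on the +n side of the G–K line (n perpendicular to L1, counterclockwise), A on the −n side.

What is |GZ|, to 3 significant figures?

44.2

The slot axis is L1's direction at -0.4°, so u = (cos -0.4°, sin -0.4°) = (1.00, -0.00698) and n = (−sin -0.4°, cos -0.4°) = (0.00698, 1.00). G is at the origin and K lies 43.0 along u from G, so K = 43.0·u = (43.0, -0.300). Tangency of A1 to both parallel lines with radius 10.2 puts B and A at G ± 10.2·n: B = (0.0712, 10.2), A = (-0.0712, -10.2). Equal radii place R and Z the same way about K: R = K + 10.2·n = (43.1, 9.90), Z = K − 10.2·n = (42.9, -10.5). Then |GZ| = |Z − G| = 44.2.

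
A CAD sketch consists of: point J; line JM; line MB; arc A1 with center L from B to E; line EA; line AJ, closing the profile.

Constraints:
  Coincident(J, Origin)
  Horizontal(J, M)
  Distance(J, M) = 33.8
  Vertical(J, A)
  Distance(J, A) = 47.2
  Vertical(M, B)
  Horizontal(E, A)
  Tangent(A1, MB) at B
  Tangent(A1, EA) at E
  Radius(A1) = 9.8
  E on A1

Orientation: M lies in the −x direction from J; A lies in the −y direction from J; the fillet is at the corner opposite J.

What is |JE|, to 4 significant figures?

52.95

J is at the origin; JM is horizontal with |JM| = 33.8 and M on the −x side, so M = (-33.80, 0.000). JA is vertical with |JA| = 47.2 and A on the −y side, so A = (0.000, -47.20). The virtual corner opposite J is at (-33.80, -47.20). The tangent condition forces LB to be normal to MB and tangency of A1 to EA means the radius LE is perpendicular to EA, with radius 9.8, so the center L sits 9.8 in from both sides at L = (-24.00, -37.40). That places the tangent points at B = (-33.80, -37.40) on MB and E = (-24.00, -47.20) on EA. Then |JE| = |E − J| = 52.95.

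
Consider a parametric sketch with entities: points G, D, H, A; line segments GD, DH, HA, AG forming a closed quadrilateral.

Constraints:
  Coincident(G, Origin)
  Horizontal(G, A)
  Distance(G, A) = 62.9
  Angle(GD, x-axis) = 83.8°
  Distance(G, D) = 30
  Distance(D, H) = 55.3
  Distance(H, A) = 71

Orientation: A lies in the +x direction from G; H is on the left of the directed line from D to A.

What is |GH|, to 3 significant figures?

80.6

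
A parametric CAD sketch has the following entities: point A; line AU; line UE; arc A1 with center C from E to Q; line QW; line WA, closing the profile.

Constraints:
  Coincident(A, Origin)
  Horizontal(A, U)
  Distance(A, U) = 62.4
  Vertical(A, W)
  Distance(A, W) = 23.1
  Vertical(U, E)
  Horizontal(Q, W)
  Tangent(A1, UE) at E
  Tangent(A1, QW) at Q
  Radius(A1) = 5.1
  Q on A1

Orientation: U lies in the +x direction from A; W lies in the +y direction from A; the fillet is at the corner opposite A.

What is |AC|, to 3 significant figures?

60.1

A and W share the same x with |AW| = 23.1 and W on the +y side, so W = (0.00, 23.1). The virtual corner opposite A is at (62.4, 23.1). Tangency of A1 to UE means the radius CE is perpendicular to UE and the tangent condition forces CQ to be normal to QW, with radius 5.1, so the center C sits 5.1 in from both sides at C = (57.3, 18.0). Then |AC| = |C − A| = 60.1.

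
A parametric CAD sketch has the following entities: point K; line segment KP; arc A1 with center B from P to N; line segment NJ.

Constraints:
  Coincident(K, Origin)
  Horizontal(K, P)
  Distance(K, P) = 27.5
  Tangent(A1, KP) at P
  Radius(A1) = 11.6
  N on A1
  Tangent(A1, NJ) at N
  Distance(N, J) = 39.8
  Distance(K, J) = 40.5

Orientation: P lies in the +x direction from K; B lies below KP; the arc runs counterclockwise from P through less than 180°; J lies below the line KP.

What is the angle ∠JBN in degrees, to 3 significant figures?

73.8°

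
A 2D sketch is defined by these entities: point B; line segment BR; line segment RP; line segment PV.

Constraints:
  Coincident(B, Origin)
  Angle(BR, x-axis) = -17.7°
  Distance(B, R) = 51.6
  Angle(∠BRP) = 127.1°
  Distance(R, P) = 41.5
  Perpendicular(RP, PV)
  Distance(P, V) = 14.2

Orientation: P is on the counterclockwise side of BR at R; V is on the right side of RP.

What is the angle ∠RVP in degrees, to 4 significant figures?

71.11°

B is at the origin; BR runs at -17.7° with length 51.6, so R = 51.6·(cos -17.7°, sin -17.7°) = (49.16, -15.69). ∠BRP = 127.1°, so RP runs at -17.7° + (180° − 127.1°) = 35.20° from the x-axis; with |RP| = 41.5, P = R + 41.5·(cos 35.20°, sin 35.20°) = (83.07, 8.234). RP is perpendicular to PV; with |PV| = 14.2 on the right of RP, V = P + 14.2·(0.5764, -0.8171) = (91.25, -3.370). Then cos ∠RVP = VR·VP / (|VR||VP|), giving 71.11°.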